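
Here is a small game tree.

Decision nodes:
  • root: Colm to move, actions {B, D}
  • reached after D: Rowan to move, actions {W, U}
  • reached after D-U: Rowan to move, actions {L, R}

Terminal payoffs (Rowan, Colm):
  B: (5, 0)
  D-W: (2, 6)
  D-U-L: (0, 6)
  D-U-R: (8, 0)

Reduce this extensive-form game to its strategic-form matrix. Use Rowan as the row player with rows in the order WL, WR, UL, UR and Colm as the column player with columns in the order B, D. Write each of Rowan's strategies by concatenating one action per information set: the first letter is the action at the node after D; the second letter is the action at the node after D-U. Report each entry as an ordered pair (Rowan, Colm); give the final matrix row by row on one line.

WL: (5,0) (2,6) | WR: (5,0) (2,6) | UL: (5,0) (0,6) | UR: (5,0) (8,0)

            B        D
  WL    (5,0)    (2,6)
  WR    (5,0)    (2,6)
  UL    (5,0)    (0,6)
  UR    (5,0)    (8,0)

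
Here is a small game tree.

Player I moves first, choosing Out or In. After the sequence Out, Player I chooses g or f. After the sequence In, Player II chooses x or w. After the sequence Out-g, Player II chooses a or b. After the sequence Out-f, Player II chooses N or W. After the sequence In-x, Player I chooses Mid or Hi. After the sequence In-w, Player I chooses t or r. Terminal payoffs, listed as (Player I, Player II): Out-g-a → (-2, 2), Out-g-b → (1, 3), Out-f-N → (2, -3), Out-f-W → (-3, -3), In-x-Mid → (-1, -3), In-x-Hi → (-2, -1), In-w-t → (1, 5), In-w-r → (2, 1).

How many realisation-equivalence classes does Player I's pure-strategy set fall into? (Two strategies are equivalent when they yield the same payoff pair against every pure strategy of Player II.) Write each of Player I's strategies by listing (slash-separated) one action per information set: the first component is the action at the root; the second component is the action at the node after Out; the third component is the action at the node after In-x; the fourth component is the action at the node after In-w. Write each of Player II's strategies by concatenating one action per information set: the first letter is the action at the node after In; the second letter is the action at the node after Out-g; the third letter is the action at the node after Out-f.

6

Player I has 16 pure strategies: Out/g/Mid/t, Out/g/Mid/r, Out/g/Hi/t, Out/g/Hi/r, Out/f/Mid/t, Out/f/Mid/r, Out/f/Hi/t, Out/f/Hi/r, In/g/Mid/t, In/g/Mid/r, In/g/Hi/t, In/g/Hi/r, In/f/Mid/t, In/f/Mid/r, In/f/Hi/t, In/f/Hi/r. Columns: xaN, xaW, xbN, xbW, waN, waW, wbN, wbW.
{Out/g/Mid/t, Out/g/Mid/r, Out/g/Hi/t, Out/g/Hi/r} → row (-2,2) (-2,2) (1,3) (1,3) (-2,2) (-2,2) (1,3) (1,3)
{Out/f/Mid/t, Out/f/Mid/r, Out/f/Hi/t, Out/f/Hi/r} → row (2,-3) (-3,-3) (2,-3) (-3,-3) (2,-3) (-3,-3) (2,-3) (-3,-3)
{In/g/Mid/t, In/f/Mid/t} → row (-1,-3) (-1,-3) (-1,-3) (-1,-3) (1,5) (1,5) (1,5) (1,5)
{In/g/Mid/r, In/f/Mid/r} → row (-1,-3) (-1,-3) (-1,-3) (-1,-3) (2,1) (2,1) (2,1) (2,1)
{In/g/Hi/t, In/f/Hi/t} → row (-2,-1) (-2,-1) (-2,-1) (-2,-1) (1,5) (1,5) (1,5) (1,5)
{In/g/Hi/r, In/f/Hi/r} → row (-2,-1) (-2,-1) (-2,-1) (-2,-1) (2,1) (2,1) (2,1) (2,1)
That's 6 distinct rows out of 16 strategies.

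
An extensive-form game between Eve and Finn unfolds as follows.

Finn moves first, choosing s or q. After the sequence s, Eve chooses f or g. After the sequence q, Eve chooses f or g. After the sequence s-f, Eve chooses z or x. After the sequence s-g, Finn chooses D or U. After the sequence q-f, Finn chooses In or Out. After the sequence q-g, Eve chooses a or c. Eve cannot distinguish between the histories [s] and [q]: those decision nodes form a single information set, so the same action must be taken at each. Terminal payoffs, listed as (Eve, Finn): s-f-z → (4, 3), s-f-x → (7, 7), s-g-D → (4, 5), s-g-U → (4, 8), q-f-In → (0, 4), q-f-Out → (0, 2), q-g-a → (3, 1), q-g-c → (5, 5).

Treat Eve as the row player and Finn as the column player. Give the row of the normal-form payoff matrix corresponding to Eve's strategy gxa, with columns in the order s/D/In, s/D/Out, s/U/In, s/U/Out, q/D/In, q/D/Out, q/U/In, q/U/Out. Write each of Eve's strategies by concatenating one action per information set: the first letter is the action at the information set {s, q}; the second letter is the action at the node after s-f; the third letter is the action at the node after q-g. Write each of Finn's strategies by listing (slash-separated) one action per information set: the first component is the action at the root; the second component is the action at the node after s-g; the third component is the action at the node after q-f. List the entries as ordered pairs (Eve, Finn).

vs s/D/In: Finn plays s → Eve plays g at [s] → Finn plays D at [s-g] → (4, 5)
vs s/D/Out: Finn plays s → Eve plays g at [s] → Finn plays D at [s-g] → (4, 5)
vs s/U/In: Finn plays s → Eve plays g at [s] → Finn plays U at [s-g] → (4, 8)
vs s/U/Out: Finn plays s → Eve plays g at [s] → Finn plays U at [s-g] → (4, 8)
vs q/D/In: Finn plays q → Eve plays g at [q] → Eve plays a at [q-g] → (3, 1)
vs q/D/Out: Finn plays q → Eve plays g at [q] → Eve plays a at [q-g] → (3, 1)
vs q/U/In: Finn plays q → Eve plays g at [q] → Eve plays a at [q-g] → (3, 1)
vs q/U/Out: Finn plays q → Eve plays g at [q] → Eve plays a at [q-g] → (3, 1)

(4,5) (4,5) (4,8) (4,8) (3,1) (3,1) (3,1) (3,1)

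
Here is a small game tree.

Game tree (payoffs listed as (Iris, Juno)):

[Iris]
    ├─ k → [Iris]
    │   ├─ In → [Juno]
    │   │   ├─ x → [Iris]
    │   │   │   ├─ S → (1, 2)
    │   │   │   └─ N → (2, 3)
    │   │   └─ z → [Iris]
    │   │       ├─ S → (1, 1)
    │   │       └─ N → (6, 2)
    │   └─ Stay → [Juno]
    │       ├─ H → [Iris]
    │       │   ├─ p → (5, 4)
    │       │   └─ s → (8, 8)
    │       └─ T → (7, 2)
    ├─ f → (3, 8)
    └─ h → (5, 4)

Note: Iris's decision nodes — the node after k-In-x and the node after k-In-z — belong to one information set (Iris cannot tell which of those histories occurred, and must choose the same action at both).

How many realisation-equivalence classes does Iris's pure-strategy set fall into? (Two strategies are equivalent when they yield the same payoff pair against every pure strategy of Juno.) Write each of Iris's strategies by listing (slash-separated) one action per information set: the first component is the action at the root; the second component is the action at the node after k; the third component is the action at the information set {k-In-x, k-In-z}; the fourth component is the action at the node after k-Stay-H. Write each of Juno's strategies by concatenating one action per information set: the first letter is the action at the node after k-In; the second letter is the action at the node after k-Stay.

6

Iris has 24 pure strategies: k/In/S/p, k/In/S/s, k/In/N/p, k/In/N/s, k/Stay/S/p, k/Stay/S/s, k/Stay/N/p, k/Stay/N/s, f/In/S/p, f/In/S/s, f/In/N/p, f/In/N/s, f/Stay/S/p, f/Stay/S/s, f/Stay/N/p, f/Stay/N/s, h/In/S/p, h/In/S/s, h/In/N/p, h/In/N/s, h/Stay/S/p, h/Stay/S/s, h/Stay/N/p, h/Stay/N/s. Columns: xH, xT, zH, zT.
{k/In/S/p, k/In/S/s} → row (1,2) (1,2) (1,1) (1,1)
{k/In/N/p, k/In/N/s} → row (2,3) (2,3) (6,2) (6,2)
{k/Stay/S/p, k/Stay/N/p} → row (5,4) (7,2) (5,4) (7,2)
{k/Stay/S/s, k/Stay/N/s} → row (8,8) (7,2) (8,8) (7,2)
{f/In/S/p, f/In/S/s, f/In/N/p, f/In/N/s, f/Stay/S/p, f/Stay/S/s, f/Stay/N/p, f/Stay/N/s} → row (3,8) (3,8) (3,8) (3,8)
{h/In/S/p, h/In/S/s, h/In/N/p, h/In/N/s, h/Stay/S/p, h/Stay/S/s, h/Stay/N/p, h/Stay/N/s} → row (5,4) (5,4) (5,4) (5,4)
That's 6 distinct rows out of 24 strategies.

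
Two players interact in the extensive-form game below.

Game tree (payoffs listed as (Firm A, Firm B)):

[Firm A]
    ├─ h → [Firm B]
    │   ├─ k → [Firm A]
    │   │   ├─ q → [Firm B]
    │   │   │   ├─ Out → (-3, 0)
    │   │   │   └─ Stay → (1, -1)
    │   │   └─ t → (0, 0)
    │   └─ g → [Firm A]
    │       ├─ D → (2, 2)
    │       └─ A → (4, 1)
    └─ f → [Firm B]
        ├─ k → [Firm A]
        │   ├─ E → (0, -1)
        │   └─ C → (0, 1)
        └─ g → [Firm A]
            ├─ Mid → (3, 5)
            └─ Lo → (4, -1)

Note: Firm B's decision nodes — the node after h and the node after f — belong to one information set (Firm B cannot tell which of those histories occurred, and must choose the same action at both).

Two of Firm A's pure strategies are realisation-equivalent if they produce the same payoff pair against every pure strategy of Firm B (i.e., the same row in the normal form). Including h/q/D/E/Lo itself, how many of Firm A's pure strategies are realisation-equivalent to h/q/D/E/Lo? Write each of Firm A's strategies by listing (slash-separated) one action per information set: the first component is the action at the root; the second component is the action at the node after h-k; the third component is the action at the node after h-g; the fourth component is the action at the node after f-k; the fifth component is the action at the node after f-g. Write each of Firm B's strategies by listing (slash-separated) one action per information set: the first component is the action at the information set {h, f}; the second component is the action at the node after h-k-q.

4

Row for h/q/D/E/Lo (columns k/Out, k/Stay, g/Out, g/Stay): (-3,0) (1,-1) (2,2) (2,2).
Under h/q/D/E/Lo, Firm A's choice at the node after f-k and at the node after f-g can never be reached regardless of what Firm B does, so varying those choices leaves every outcome unchanged.
Holding the reachable choices fixed and varying the unreachable ones freely already gives 2 × 2 = 4 equivalent strategies.
No other strategy reproduces this row, so those 4 are the full class: h/q/D/E/Mid, h/q/D/E/Lo, h/q/D/C/Mid, h/q/D/C/Lo.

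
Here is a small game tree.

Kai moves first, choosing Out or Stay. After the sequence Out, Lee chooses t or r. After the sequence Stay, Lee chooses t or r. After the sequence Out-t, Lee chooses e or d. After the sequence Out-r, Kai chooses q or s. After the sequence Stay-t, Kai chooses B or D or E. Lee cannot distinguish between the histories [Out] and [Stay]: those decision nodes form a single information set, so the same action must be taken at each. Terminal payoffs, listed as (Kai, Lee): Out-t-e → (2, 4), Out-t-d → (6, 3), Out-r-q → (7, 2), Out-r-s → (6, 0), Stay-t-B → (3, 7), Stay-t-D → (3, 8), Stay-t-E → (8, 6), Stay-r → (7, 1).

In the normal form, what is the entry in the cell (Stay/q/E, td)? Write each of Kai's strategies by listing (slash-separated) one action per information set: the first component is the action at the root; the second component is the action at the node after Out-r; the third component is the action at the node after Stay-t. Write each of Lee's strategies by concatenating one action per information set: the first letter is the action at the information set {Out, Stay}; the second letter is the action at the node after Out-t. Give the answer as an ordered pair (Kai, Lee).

(8, 6)

Trace the play path from the root:
  Kai plays Stay
  Lee plays t at [Stay]
  Kai plays E at [Stay-t]
→ terminal payoff (8, 6).
(Kai's choice at the node after Out-r is never reached on this path, so it doesn't affect the outcome.)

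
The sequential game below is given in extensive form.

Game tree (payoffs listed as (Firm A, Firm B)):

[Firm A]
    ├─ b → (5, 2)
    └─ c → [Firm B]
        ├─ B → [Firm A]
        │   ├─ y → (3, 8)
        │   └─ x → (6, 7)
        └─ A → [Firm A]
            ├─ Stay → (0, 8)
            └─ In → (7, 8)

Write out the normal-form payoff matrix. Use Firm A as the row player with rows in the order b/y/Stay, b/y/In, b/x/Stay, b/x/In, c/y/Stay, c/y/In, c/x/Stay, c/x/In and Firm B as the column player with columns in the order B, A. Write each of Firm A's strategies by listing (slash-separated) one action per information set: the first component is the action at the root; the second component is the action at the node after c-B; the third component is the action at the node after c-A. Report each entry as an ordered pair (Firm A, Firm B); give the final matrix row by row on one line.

b/y/Stay: (5,2) (5,2) | b/y/In: (5,2) (5,2) | b/x/Stay: (5,2) (5,2) | b/x/In: (5,2) (5,2) | c/y/Stay: (3,8) (0,8) | c/y/In: (3,8) (7,8) | c/x/Stay: (6,7) (0,8) | c/x/In: (6,7) (7,8)

Row b/y/Stay: B→(5,2), A→(5,2)
Row b/y/In: B→(5,2), A→(5,2)
Row b/x/Stay: B→(5,2), A→(5,2)
Row b/x/In: B→(5,2), A→(5,2)
Row c/y/Stay: B→(3,8), A→(0,8)
Row c/y/In: B→(3,8), A→(7,8)
Row c/x/Stay: B→(6,7), A→(0,8)
Row c/x/In: B→(6,7), A→(7,8)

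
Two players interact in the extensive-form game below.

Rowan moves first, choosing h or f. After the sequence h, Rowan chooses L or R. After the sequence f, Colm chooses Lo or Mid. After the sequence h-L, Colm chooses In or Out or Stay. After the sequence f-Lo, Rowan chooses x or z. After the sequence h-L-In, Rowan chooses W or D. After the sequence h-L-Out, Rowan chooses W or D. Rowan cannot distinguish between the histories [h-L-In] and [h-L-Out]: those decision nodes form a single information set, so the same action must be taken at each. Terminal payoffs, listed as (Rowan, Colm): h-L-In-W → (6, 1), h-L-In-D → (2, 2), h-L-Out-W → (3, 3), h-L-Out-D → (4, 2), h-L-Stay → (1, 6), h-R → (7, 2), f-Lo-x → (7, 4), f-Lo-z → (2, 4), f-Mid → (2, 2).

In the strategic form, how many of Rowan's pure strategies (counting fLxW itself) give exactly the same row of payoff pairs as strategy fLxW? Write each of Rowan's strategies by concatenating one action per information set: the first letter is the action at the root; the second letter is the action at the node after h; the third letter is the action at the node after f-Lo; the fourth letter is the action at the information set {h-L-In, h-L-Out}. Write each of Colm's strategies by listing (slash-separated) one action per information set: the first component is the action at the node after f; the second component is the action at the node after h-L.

4

Row for fLxW (columns Lo/In, Lo/Out, Lo/Stay, Mid/In, Mid/Out, Mid/Stay): (7,4) (7,4) (7,4) (2,2) (2,2) (2,2).
Under fLxW, Rowan's choice at the node after h and at the information set {h-L-In, h-L-Out} can never be reached regardless of what Colm does, so varying those choices leaves every outcome unchanged.
Holding the reachable choices fixed and varying the unreachable ones freely already gives 2 × 2 = 4 equivalent strategies.
No other strategy reproduces this row, so those 4 are the full class: fLxW, fLxD, fRxW, fRxD.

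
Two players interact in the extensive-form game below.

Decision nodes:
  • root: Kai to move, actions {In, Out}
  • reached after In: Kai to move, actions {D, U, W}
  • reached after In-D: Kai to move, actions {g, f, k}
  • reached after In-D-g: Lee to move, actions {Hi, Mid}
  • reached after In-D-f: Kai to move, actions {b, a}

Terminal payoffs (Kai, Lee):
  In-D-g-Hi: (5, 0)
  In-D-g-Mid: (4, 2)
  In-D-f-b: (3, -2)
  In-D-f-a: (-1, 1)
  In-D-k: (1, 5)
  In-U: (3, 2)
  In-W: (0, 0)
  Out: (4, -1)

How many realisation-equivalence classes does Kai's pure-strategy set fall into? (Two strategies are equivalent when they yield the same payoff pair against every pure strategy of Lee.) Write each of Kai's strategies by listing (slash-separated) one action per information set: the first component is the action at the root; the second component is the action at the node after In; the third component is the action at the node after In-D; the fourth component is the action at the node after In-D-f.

7

Kai has 36 pure strategies: In/D/g/b, In/D/g/a, In/D/f/b, In/D/f/a, In/D/k/b, In/D/k/a, In/U/g/b, In/U/g/a, In/U/f/b, In/U/f/a, In/U/k/b, In/U/k/a, In/W/g/b, In/W/g/a, In/W/f/b, In/W/f/a, In/W/k/b, In/W/k/a, Out/D/g/b, Out/D/g/a, Out/D/f/b, Out/D/f/a, Out/D/k/b, Out/D/k/a, Out/U/g/b, Out/U/g/a, Out/U/f/b, Out/U/f/a, Out/U/k/b, Out/U/k/a, Out/W/g/b, Out/W/g/a, Out/W/f/b, Out/W/f/a, Out/W/k/b, Out/W/k/a. Columns: Hi, Mid.
{In/D/g/b, In/D/g/a} → row (5,0) (4,2)
{In/D/f/b} → row (3,-2) (3,-2)
{In/D/f/a} → row (-1,1) (-1,1)
{In/D/k/b, In/D/k/a} → row (1,5) (1,5)
{In/U/g/b, In/U/g/a, In/U/f/b, In/U/f/a, In/U/k/b, In/U/k/a} → row (3,2) (3,2)
{In/W/g/b, In/W/g/a, In/W/f/b, In/W/f/a, In/W/k/b, In/W/k/a} → row (0,0) (0,0)
{Out/D/g/b, Out/D/g/a, Out/D/f/b, Out/D/f/a, Out/D/k/b, Out/D/k/a, Out/U/g/b, Out/U/g/a, Out/U/f/b, Out/U/f/a, Out/U/k/b, Out/U/k/a, Out/W/g/b, Out/W/g/a, Out/W/f/b, Out/W/f/a, Out/W/k/b, Out/W/k/a} → row (4,-1) (4,-1)
That's 7 distinct rows out of 36 strategies.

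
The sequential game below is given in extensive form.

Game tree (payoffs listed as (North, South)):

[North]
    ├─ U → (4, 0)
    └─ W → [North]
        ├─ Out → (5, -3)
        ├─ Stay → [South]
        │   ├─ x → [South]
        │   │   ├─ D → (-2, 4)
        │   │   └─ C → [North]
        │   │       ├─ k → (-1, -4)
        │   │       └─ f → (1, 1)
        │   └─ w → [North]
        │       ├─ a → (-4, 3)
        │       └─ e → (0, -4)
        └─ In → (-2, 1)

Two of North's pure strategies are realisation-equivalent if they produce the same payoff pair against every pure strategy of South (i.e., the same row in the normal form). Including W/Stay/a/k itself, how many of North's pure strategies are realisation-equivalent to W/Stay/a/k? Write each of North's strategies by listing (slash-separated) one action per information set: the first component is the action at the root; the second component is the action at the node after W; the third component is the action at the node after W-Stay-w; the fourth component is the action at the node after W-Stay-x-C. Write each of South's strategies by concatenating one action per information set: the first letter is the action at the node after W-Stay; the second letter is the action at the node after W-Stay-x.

Row for W/Stay/a/k (columns xD, xC, wD, wC): (-2,4) (-1,-4) (-4,3) (-4,3).
Every one of North's information sets is on the play path for some reply by South when North follows W/Stay/a/k.
Changing the action at any of them therefore changes at least one column, so only W/Stay/a/k itself gives this row.

1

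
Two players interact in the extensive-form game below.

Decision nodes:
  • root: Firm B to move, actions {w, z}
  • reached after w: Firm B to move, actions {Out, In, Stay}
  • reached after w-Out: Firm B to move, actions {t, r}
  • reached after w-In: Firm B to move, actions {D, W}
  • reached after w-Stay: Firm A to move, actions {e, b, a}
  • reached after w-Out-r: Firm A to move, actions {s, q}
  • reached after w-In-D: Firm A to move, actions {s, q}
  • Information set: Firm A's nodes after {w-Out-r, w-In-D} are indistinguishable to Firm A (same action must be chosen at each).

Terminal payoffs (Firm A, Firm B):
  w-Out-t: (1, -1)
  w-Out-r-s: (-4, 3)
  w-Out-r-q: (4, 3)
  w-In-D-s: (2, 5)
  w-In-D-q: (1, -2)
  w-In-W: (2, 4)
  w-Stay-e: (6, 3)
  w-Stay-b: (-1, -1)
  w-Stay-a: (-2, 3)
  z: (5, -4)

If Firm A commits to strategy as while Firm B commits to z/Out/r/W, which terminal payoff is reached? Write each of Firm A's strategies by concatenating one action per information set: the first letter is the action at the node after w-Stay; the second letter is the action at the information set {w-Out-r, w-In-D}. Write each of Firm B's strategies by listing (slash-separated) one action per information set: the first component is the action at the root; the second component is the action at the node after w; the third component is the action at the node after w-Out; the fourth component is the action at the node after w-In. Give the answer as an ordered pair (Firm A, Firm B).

(5, -4)

Trace the play path from the root:
  Firm B plays z
→ terminal payoff (5, -4).
(Firm A's choice at the node after w-Stay is never reached on this path, so it doesn't affect the outcome.)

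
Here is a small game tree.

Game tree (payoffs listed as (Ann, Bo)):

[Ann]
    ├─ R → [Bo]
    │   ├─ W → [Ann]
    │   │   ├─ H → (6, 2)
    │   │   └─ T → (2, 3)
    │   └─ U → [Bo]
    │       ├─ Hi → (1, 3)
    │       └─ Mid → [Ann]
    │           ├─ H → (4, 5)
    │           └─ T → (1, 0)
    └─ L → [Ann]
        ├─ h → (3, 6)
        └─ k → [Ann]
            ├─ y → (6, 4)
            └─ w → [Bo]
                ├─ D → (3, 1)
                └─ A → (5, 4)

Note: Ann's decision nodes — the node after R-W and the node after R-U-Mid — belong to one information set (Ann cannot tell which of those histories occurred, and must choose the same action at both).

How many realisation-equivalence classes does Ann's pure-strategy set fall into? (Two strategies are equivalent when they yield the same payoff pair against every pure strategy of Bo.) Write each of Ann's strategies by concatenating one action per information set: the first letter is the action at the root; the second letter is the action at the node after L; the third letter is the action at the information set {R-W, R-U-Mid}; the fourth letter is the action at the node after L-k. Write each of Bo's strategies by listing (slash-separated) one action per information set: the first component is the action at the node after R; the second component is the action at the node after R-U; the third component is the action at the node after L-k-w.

Ann has 16 pure strategies: RhHy, RhHw, RhTy, RhTw, RkHy, RkHw, RkTy, RkTw, LhHy, LhHw, LhTy, LhTw, LkHy, LkHw, LkTy, LkTw. Columns: W/Hi/D, W/Hi/A, W/Mid/D, W/Mid/A, U/Hi/D, U/Hi/A, U/Mid/D, U/Mid/A.
{RhHy, RhHw, RkHy, RkHw} → row (6,2) (6,2) (6,2) (6,2) (1,3) (1,3) (4,5) (4,5)
{RhTy, RhTw, RkTy, RkTw} → row (2,3) (2,3) (2,3) (2,3) (1,3) (1,3) (1,0) (1,0)
{LhHy, LhHw, LhTy, LhTw} → row (3,6) (3,6) (3,6) (3,6) (3,6) (3,6) (3,6) (3,6)
{LkHy, LkTy} → row (6,4) (6,4) (6,4) (6,4) (6,4) (6,4) (6,4) (6,4)
{LkHw, LkTw} → row (3,1) (5,4) (3,1) (5,4) (3,1) (5,4) (3,1) (5,4)
That's 5 distinct rows out of 16 strategies.

5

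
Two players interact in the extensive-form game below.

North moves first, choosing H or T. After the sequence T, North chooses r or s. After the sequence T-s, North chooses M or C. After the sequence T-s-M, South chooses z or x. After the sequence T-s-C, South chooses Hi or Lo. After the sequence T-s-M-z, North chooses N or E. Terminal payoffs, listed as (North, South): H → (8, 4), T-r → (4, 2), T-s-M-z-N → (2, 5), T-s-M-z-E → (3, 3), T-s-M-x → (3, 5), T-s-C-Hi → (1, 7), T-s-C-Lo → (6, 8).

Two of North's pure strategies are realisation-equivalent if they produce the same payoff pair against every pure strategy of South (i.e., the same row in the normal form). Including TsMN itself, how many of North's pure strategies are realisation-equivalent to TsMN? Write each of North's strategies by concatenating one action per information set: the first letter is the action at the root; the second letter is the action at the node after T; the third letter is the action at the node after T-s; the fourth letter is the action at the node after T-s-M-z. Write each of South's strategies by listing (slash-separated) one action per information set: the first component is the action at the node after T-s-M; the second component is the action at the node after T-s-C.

1

Row for TsMN (columns z/Hi, z/Lo, x/Hi, x/Lo): (2,5) (2,5) (3,5) (3,5).
Every one of North's information sets is on the play path for some reply by South when North follows TsMN.
Changing the action at any of them therefore changes at least one column, so only TsMN itself gives this row.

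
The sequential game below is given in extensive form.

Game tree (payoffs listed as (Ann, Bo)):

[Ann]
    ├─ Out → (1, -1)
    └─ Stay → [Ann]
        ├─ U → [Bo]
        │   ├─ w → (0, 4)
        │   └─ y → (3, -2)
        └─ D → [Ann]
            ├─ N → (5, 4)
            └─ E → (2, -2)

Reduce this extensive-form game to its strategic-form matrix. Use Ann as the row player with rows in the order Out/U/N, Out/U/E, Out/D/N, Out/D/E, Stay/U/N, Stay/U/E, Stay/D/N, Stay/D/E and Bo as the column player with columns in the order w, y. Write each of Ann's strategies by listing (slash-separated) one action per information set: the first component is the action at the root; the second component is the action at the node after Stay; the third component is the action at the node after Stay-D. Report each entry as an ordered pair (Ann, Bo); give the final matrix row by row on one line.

Out/U/N: (1,-1) (1,-1) | Out/U/E: (1,-1) (1,-1) | Out/D/N: (1,-1) (1,-1) | Out/D/E: (1,-1) (1,-1) | Stay/U/N: (0,4) (3,-2) | Stay/U/E: (0,4) (3,-2) | Stay/D/N: (5,4) (5,4) | Stay/D/E: (2,-2) (2,-2)

Row Out/U/N: w→(1,-1), y→(1,-1)
Row Out/U/E: w→(1,-1), y→(1,-1)
Row Out/D/N: w→(1,-1), y→(1,-1)
Row Out/D/E: w→(1,-1), y→(1,-1)
Row Stay/U/N: w→(0,4), y→(3,-2)
Row Stay/U/E: w→(0,4), y→(3,-2)
Row Stay/D/N: w→(5,4), y→(5,4)
Row Stay/D/E: w→(2,-2), y→(2,-2)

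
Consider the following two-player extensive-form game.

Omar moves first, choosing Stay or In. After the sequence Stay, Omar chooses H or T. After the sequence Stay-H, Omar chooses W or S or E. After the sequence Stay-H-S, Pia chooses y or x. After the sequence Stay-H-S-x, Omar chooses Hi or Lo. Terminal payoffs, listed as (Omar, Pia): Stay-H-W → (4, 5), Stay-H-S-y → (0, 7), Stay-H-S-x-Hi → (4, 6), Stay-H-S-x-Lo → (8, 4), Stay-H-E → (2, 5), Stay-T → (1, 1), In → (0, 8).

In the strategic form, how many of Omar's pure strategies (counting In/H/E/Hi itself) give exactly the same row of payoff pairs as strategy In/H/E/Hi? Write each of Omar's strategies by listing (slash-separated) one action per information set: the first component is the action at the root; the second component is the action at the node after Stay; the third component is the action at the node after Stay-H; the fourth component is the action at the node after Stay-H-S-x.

12

Row for In/H/E/Hi (columns y, x): (0,8) (0,8).
Under In/H/E/Hi, Omar's choice at the node after Stay and at the node after Stay-H and at the node after Stay-H-S-x can never be reached regardless of what Pia does, so varying those choices leaves every outcome unchanged.
Holding the reachable choices fixed and varying the unreachable ones freely already gives 2 × 3 × 2 = 12 equivalent strategies.
No other strategy reproduces this row, so those 12 are the full class: In/H/W/Hi, In/H/W/Lo, In/H/S/Hi, In/H/S/Lo, In/H/E/Hi, In/H/E/Lo, In/T/W/Hi, In/T/W/Lo, In/T/S/Hi, In/T/S/Lo, In/T/E/Hi, In/T/E/Lo.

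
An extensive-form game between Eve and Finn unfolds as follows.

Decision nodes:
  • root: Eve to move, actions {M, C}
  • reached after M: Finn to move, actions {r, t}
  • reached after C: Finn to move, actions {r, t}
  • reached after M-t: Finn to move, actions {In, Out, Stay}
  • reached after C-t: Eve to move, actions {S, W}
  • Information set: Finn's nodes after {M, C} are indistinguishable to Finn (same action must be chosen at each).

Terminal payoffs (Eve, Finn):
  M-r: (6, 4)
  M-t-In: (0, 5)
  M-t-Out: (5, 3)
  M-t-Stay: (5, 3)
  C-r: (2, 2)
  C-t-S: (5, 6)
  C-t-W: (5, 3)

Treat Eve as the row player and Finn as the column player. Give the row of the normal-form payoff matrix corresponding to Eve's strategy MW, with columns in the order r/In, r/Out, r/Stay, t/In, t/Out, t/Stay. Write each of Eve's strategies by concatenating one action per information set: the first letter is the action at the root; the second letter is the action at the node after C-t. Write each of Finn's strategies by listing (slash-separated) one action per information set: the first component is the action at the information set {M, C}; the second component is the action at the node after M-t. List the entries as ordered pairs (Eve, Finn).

(6,4) (6,4) (6,4) (0,5) (5,3) (5,3)

vs r/In: Eve plays M → Finn plays r at [M] → (6, 4)
vs r/Out: Eve plays M → Finn plays r at [M] → (6, 4)
vs r/Stay: Eve plays M → Finn plays r at [M] → (6, 4)
vs t/In: Eve plays M → Finn plays t at [M] → Finn plays In at [M-t] → (0, 5)
vs t/Out: Eve plays M → Finn plays t at [M] → Finn plays Out at [M-t] → (5, 3)
vs t/Stay: Eve plays M → Finn plays t at [M] → Finn plays Stay at [M-t] → (5, 3)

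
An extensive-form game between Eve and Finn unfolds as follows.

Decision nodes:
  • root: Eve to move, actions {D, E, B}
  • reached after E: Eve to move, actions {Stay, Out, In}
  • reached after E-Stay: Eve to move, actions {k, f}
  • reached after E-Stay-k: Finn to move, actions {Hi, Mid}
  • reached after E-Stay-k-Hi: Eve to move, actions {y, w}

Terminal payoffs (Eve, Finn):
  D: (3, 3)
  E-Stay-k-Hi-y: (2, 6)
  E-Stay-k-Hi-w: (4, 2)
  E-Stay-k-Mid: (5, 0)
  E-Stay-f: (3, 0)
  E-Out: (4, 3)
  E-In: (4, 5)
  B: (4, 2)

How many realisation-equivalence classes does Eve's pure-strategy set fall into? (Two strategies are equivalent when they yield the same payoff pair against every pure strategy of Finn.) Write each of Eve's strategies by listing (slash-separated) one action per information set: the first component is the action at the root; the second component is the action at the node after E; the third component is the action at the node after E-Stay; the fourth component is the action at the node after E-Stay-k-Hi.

Eve has 36 pure strategies: D/Stay/k/y, D/Stay/k/w, D/Stay/f/y, D/Stay/f/w, D/Out/k/y, D/Out/k/w, D/Out/f/y, D/Out/f/w, D/In/k/y, D/In/k/w, D/In/f/y, D/In/f/w, E/Stay/k/y, E/Stay/k/w, E/Stay/f/y, E/Stay/f/w, E/Out/k/y, E/Out/k/w, E/Out/f/y, E/Out/f/w, E/In/k/y, E/In/k/w, E/In/f/y, E/In/f/w, B/Stay/k/y, B/Stay/k/w, B/Stay/f/y, B/Stay/f/w, B/Out/k/y, B/Out/k/w, B/Out/f/y, B/Out/f/w, B/In/k/y, B/In/k/w, B/In/f/y, B/In/f/w. Columns: Hi, Mid.
{D/Stay/k/y, D/Stay/k/w, D/Stay/f/y, D/Stay/f/w, D/Out/k/y, D/Out/k/w, D/Out/f/y, D/Out/f/w, D/In/k/y, D/In/k/w, D/In/f/y, D/In/f/w} → row (3,3) (3,3)
{E/Stay/k/y} → row (2,6) (5,0)
{E/Stay/k/w} → row (4,2) (5,0)
{E/Stay/f/y, E/Stay/f/w} → row (3,0) (3,0)
{E/Out/k/y, E/Out/k/w, E/Out/f/y, E/Out/f/w} → row (4,3) (4,3)
{E/In/k/y, E/In/k/w, E/In/f/y, E/In/f/w} → row (4,5) (4,5)
{B/Stay/k/y, B/Stay/k/w, B/Stay/f/y, B/Stay/f/w, B/Out/k/y, B/Out/k/w, B/Out/f/y, B/Out/f/w, B/In/k/y, B/In/k/w, B/In/f/y, B/In/f/w} → row (4,2) (4,2)
That's 7 distinct rows out of 36 strategies.

7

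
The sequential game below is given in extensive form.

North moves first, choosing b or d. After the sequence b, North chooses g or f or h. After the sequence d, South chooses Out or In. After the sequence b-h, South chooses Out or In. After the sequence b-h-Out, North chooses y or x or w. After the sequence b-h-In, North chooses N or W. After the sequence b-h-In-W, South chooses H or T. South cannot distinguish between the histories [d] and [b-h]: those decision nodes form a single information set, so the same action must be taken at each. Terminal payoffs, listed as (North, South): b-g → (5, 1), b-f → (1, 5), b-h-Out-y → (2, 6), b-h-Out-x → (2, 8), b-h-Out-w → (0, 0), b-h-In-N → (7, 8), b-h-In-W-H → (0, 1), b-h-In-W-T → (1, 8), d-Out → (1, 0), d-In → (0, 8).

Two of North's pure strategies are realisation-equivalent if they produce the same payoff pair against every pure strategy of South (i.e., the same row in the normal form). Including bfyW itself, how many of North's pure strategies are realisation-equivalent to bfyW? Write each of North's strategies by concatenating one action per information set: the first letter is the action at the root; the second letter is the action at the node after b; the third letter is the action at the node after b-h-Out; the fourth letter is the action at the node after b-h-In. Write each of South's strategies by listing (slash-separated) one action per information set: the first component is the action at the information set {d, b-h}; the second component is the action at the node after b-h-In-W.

Row for bfyW (columns Out/H, Out/T, In/H, In/T): (1,5) (1,5) (1,5) (1,5).
Under bfyW, North's choice at the node after b-h-Out and at the node after b-h-In can never be reached regardless of what South does, so varying those choices leaves every outcome unchanged.
Holding the reachable choices fixed and varying the unreachable ones freely already gives 3 × 2 = 6 equivalent strategies.
No other strategy reproduces this row, so those 6 are the full class: bfyN, bfyW, bfxN, bfxW, bfwN, bfwW.

6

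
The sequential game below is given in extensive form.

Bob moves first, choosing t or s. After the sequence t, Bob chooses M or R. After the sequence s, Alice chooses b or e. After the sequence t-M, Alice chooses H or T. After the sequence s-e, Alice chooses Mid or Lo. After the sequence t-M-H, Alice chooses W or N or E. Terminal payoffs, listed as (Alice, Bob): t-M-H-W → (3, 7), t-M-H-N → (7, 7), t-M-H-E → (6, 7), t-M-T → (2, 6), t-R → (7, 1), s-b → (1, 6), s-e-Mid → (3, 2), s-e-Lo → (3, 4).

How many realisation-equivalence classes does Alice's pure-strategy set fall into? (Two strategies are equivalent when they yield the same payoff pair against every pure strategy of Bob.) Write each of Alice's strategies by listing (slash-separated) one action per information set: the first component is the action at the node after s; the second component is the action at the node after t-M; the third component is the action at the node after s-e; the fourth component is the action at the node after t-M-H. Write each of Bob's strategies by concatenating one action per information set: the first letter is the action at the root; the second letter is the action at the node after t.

12

Alice has 24 pure strategies: b/H/Mid/W, b/H/Mid/N, b/H/Mid/E, b/H/Lo/W, b/H/Lo/N, b/H/Lo/E, b/T/Mid/W, b/T/Mid/N, b/T/Mid/E, b/T/Lo/W, b/T/Lo/N, b/T/Lo/E, e/H/Mid/W, e/H/Mid/N, e/H/Mid/E, e/H/Lo/W, e/H/Lo/N, e/H/Lo/E, e/T/Mid/W, e/T/Mid/N, e/T/Mid/E, e/T/Lo/W, e/T/Lo/N, e/T/Lo/E. Columns: tM, tR, sM, sR.
{b/H/Mid/W, b/H/Lo/W} → row (3,7) (7,1) (1,6) (1,6)
{b/H/Mid/N, b/H/Lo/N} → row (7,7) (7,1) (1,6) (1,6)
{b/H/Mid/E, b/H/Lo/E} → row (6,7) (7,1) (1,6) (1,6)
{b/T/Mid/W, b/T/Mid/N, b/T/Mid/E, b/T/Lo/W, b/T/Lo/N, b/T/Lo/E} → row (2,6) (7,1) (1,6) (1,6)
{e/H/Mid/W} → row (3,7) (7,1) (3,2) (3,2)
{e/H/Mid/N} → row (7,7) (7,1) (3,2) (3,2)
{e/H/Mid/E} → row (6,7) (7,1) (3,2) (3,2)
{e/H/Lo/W} → row (3,7) (7,1) (3,4) (3,4)
{e/H/Lo/N} → row (7,7) (7,1) (3,4) (3,4)
{e/H/Lo/E} → row (6,7) (7,1) (3,4) (3,4)
{e/T/Mid/W, e/T/Mid/N, e/T/Mid/E} → row (2,6) (7,1) (3,2) (3,2)
{e/T/Lo/W, e/T/Lo/N, e/T/Lo/E} → row (2,6) (7,1) (3,4) (3,4)
That's 12 distinct rows out of 24 strategies.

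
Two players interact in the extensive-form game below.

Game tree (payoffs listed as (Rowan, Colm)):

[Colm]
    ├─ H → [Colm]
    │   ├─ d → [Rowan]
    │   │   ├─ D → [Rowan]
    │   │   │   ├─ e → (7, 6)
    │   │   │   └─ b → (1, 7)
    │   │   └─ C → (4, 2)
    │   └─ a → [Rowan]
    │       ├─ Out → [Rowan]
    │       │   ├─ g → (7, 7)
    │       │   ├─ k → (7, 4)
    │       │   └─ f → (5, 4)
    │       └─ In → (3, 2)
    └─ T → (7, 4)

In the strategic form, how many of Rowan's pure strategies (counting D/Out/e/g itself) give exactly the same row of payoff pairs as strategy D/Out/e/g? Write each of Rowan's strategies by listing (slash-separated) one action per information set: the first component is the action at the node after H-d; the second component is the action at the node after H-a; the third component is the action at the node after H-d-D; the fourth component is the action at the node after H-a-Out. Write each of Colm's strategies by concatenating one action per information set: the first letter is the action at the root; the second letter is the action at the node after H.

1

Row for D/Out/e/g (columns Hd, Ha, Td, Ta): (7,6) (7,7) (7,4) (7,4).
Every one of Rowan's information sets is on the play path for some reply by Colm when Rowan follows D/Out/e/g.
Changing the action at any of them therefore changes at least one column, so only D/Out/e/g itself gives this row.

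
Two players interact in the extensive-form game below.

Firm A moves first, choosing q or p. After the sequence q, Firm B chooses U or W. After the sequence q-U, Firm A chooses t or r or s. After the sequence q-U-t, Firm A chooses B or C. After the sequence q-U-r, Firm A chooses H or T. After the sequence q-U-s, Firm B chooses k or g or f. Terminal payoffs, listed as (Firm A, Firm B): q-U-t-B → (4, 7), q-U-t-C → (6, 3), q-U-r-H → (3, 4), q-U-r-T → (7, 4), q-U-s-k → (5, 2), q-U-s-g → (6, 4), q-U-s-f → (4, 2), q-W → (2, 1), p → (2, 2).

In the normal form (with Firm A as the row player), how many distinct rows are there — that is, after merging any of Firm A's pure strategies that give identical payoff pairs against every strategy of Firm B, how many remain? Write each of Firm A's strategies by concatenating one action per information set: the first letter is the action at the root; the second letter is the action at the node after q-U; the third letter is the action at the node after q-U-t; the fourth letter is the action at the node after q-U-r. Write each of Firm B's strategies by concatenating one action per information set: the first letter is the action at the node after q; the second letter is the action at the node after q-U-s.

Firm A has 24 pure strategies: qtBH, qtBT, qtCH, qtCT, qrBH, qrBT, qrCH, qrCT, qsBH, qsBT, qsCH, qsCT, ptBH, ptBT, ptCH, ptCT, prBH, prBT, prCH, prCT, psBH, psBT, psCH, psCT. Columns: Uk, Ug, Uf, Wk, Wg, Wf.
{qtBH, qtBT} → row (4,7) (4,7) (4,7) (2,1) (2,1) (2,1)
{qtCH, qtCT} → row (6,3) (6,3) (6,3) (2,1) (2,1) (2,1)
{qrBH, qrCH} → row (3,4) (3,4) (3,4) (2,1) (2,1) (2,1)
{qrBT, qrCT} → row (7,4) (7,4) (7,4) (2,1) (2,1) (2,1)
{qsBH, qsBT, qsCH, qsCT} → row (5,2) (6,4) (4,2) (2,1) (2,1) (2,1)
{ptBH, ptBT, ptCH, ptCT, prBH, prBT, prCH, prCT, psBH, psBT, psCH, psCT} → row (2,2) (2,2) (2,2) (2,2) (2,2) (2,2)
That's 6 distinct rows out of 24 strategies.

6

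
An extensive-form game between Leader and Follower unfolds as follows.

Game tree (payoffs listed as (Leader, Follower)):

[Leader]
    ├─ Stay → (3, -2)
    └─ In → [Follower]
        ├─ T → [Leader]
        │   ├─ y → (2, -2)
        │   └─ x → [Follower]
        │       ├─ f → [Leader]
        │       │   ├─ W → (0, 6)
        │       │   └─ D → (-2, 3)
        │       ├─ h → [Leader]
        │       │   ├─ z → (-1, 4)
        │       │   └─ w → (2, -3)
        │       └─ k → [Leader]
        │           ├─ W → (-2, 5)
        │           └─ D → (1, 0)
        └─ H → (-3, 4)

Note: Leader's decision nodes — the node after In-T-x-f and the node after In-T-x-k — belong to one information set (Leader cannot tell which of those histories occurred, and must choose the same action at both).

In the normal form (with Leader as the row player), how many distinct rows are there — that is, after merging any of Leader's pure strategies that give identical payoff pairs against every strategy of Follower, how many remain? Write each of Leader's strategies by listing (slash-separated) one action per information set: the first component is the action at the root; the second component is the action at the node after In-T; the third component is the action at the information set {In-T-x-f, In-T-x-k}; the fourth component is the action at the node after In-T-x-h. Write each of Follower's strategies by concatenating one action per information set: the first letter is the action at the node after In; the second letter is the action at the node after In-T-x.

6

Leader has 16 pure strategies: Stay/y/W/z, Stay/y/W/w, Stay/y/D/z, Stay/y/D/w, Stay/x/W/z, Stay/x/W/w, Stay/x/D/z, Stay/x/D/w, In/y/W/z, In/y/W/w, In/y/D/z, In/y/D/w, In/x/W/z, In/x/W/w, In/x/D/z, In/x/D/w. Columns: Tf, Th, Tk, Hf, Hh, Hk.
{Stay/y/W/z, Stay/y/W/w, Stay/y/D/z, Stay/y/D/w, Stay/x/W/z, Stay/x/W/w, Stay/x/D/z, Stay/x/D/w} → row (3,-2) (3,-2) (3,-2) (3,-2) (3,-2) (3,-2)
{In/y/W/z, In/y/W/w, In/y/D/z, In/y/D/w} → row (2,-2) (2,-2) (2,-2) (-3,4) (-3,4) (-3,4)
{In/x/W/z} → row (0,6) (-1,4) (-2,5) (-3,4) (-3,4) (-3,4)
{In/x/W/w} → row (0,6) (2,-3) (-2,5) (-3,4) (-3,4) (-3,4)
{In/x/D/z} → row (-2,3) (-1,4) (1,0) (-3,4) (-3,4) (-3,4)
{In/x/D/w} → row (-2,3) (2,-3) (1,0) (-3,4) (-3,4) (-3,4)
That's 6 distinct rows out of 16 strategies.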